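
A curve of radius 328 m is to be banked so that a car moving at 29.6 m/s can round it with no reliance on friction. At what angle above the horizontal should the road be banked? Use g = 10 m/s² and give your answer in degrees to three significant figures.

For a frictionless banked turn: horizontally N sinθ = mv²/r and vertically N cosθ = mg.
Dividing: tanθ = v²/(r g) = (29.6)²/(328 × 10.0) = 876.2/3280 = 0.2671.
θ = arctan(0.2671) = 14.96°.

15.0°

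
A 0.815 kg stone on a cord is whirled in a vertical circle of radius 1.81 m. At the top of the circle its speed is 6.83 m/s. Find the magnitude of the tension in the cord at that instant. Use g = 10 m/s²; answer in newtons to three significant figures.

12.9 N

At the top, both T and the weight mg point inward (toward the centre), so T + mg = mv²/r.
T = m(v²/r − g) = 0.815 × ((6.83)²/1.81 − 10.0) = 0.815 × (25.77 − 10.0) = 0.815 × 15.77 = 12.85 N.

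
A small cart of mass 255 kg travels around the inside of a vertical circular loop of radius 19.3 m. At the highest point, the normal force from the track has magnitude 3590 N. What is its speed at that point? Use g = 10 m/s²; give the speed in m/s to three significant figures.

21.6 m/s

At the top, N + mg = mv²/r, so v = √(r(N/m + g)) = √(19.3 × (3590/255 + 10.0)) = √(19.3 × 24.08) = √464.7 = 21.56 m/s.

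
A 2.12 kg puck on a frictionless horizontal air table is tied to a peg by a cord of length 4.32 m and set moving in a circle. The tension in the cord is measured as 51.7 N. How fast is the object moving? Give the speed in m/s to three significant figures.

T = m v²/r ⇒ v = √(T r / m) = √(51.7 × 4.32 / 2.12) = √105.4 = 10.26 m/s.

10.3 m/s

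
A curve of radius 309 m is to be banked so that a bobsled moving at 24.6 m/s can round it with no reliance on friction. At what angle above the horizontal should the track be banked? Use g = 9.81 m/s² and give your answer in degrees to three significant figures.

With no friction, the horizontal component of the normal force provides the centripetal force: N sinθ = mv²/r, while N cosθ = mg vertically.
Dividing: tanθ = v²/(r g) = (24.6)²/(309 × 9.81) = 605.2/3031 = 0.1996.
θ = arctan(0.1996) = 11.29°.

11.3°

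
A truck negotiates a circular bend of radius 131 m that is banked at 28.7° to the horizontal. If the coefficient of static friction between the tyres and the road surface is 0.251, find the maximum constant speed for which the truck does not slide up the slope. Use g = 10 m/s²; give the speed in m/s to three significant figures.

At the maximum speed, friction acts down the slope at its limiting value f = μN. Radially (horizontal, toward centre): N sinθ + μN cosθ = mv²/r. Vertically: N cosθ − μN sinθ = mg.
Dividing: v² = r g (sinθ + μcosθ)/(cosθ − μsinθ).
sinθ + μcosθ = 0.4802 + 0.251×0.8771 = 0.7004; cosθ − μsinθ = 0.8771 − 0.251×0.4802 = 0.7566.
v² = 131 × 10.0 × 0.7004/0.7566 = 1213 m²/s², so v = 34.82 m/s.

34.8 m/s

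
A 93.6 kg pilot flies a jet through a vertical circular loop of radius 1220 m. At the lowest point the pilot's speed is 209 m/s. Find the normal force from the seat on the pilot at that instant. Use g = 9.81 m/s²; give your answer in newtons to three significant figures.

At the lowest point, N points up (toward the centre) and the weight mg points down (away from the centre), so the net inward force is N − mg = mv²/r.
N = m(v²/r + g) = 93.6 × ((209)²/1220 + 9.81) = 93.6 × (35.80 + 9.81) = 93.6 × 45.61 = 4269 N.

4270 N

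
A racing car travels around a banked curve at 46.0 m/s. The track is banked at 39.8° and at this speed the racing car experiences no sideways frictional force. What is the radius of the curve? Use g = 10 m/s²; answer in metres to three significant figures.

254 m

Frictionless banking: tanθ = v²/(rg), so r = v²/(g tanθ).
r = (46.0)²/(10.0 × tan 39.8°) = 2116/(10.0 × 0.8332) = 2116/8.332 = 254.0 m.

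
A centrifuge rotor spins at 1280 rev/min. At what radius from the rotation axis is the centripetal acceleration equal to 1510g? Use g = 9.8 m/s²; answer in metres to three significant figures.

ω = 1280 rev/min × 2π/60 = 134.0 rad/s.
a_c = ω²r = 1510g ⇒ r = 1510 × 9.8 / (134.0)² = 14800/17970 = 0.8236 m.

0.824 m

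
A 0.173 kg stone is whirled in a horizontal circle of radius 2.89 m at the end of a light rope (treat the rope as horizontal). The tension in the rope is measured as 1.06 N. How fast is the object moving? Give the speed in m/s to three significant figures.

4.21 m/s

T = m v²/r ⇒ v = √(T r / m) = √(1.06 × 2.89 / 0.173) = √17.71 = 4.208 m/s.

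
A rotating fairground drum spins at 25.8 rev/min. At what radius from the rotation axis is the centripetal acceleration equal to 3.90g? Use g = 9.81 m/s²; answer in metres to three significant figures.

5.24 m

ω = 25.8 rev/min × 2π/60 = 2.702 rad/s.
a_c = ω²r = 3.90g ⇒ r = 3.90 × 9.81 / (2.702)² = 38.26/7.300 = 5.241 m.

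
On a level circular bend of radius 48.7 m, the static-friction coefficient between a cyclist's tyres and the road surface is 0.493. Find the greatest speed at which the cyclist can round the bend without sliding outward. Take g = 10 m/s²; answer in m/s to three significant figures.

15.5 m/s

The only inward force on a level bend is static friction, so at the limit f_s = μ_s N = μ_s m g = m v²/r.
Mass cancels: v_max = √(μ_s g r) = √(0.493 × 10.0 × 48.7) = √240.1 = 15.49 m/s.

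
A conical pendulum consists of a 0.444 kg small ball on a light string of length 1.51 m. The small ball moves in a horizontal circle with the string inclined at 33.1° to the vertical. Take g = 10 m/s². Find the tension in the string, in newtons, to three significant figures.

Vertically the bob has no acceleration, so T cosθ = mg.
T = mg/cosθ = 0.444 × 10.0 / cos 33.1° = 4.440/0.8377 = 5.300 N.

5.30 N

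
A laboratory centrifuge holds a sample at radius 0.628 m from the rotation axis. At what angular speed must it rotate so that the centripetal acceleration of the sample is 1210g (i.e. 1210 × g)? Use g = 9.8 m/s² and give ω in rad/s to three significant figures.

137 rad/s

Centripetal acceleration a_c = ω²r. Setting ω²r = 1210g:
ω = √(1210g / r) = √(1210 × 9.8 / 0.628) = √18880 = 137.4 rad/s.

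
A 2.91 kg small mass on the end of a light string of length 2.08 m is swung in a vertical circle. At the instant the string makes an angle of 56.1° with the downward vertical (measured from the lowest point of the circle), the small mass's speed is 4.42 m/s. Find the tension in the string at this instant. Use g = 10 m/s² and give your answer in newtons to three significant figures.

43.6 N

Take the radial direction toward the centre of the circle as positive. The component of the weight along the string toward the centre is −mg cos φ (φ measured from the bottom), so Newton's second law along the string gives T − mg cos φ = m v²/r.
cos 56.1° = 0.5577, so T = m(v²/r + g cos φ) = 2.91 × ((4.42)²/2.08 + 10.0 × 0.5577) = 2.91 × (9.392 + (5.577)) = 2.91 × 14.97 = 43.56 N.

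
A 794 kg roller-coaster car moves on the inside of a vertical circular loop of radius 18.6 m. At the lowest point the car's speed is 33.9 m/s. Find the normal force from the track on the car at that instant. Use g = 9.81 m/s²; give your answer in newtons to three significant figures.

56800 N

At the lowest point, N points up (toward the centre) and the weight mg points down (away from the centre), so the net inward force is N − mg = mv²/r.
N = m(v²/r + g) = 794 × ((33.9)²/18.6 + 9.81) = 794 × (61.79 + 9.81) = 794 × 71.60 = 56850 N.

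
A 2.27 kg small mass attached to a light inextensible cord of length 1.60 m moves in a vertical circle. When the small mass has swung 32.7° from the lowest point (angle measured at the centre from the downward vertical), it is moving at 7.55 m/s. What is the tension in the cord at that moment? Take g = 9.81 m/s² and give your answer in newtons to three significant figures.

Take the radial direction toward the centre of the circle as positive. The component of the weight along the string toward the centre is −mg cos φ (φ measured from the bottom), so Newton's second law along the string gives T − mg cos φ = m v²/r.
cos 32.7° = 0.8415, so T = m(v²/r + g cos φ) = 2.27 × ((7.55)²/1.60 + 9.81 × 0.8415) = 2.27 × (35.63 + (8.255)) = 2.27 × 43.88 = 99.61 N.

99.6 N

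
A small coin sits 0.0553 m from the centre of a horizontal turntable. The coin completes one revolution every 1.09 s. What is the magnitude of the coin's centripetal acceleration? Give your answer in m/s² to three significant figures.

1.84 m/s²

v = 2πr/T = 2π × 0.0553/1.09 = 0.3188 m/s.
a_c = v²/r = (0.3188)²/0.0553 = 0.1016/0.0553 = 1.838 m/s².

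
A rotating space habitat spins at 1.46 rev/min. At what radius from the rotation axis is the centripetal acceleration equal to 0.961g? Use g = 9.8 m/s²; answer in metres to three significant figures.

403 m

ω = 1.46 rev/min × 2π/60 = 0.1529 rad/s.
a_c = ω²r = 0.961g ⇒ r = 0.961 × 9.8 / (0.1529)² = 9.418/0.02338 = 402.9 m.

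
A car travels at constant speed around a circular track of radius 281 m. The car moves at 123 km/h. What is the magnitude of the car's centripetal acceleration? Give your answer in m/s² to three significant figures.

4.15 m/s²

v = 123 km/h = 123/3.6 = 34.17 m/s.
a_c = v²/r = (34.17)²/281 = 1167/281 = 4.154 m/s².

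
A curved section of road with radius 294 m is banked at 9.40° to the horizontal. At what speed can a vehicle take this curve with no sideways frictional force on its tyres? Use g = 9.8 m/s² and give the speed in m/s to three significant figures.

21.8 m/s

On a frictionless banked curve, N sinθ = mv²/r and N cosθ = mg, so tanθ = v²/(rg).
v = √(r g tanθ) = √(294 × 9.8 × tan 9.40°) = √(294 × 9.8 × 0.1655) = √477.0 = 21.84 m/s.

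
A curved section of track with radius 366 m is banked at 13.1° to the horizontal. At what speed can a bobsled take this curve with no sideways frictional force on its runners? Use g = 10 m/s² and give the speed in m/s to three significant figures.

29.2 m/s

On a frictionless banked curve, N sinθ = mv²/r and N cosθ = mg, so tanθ = v²/(rg).
v = √(r g tanθ) = √(366 × 10.0 × tan 13.1°) = √(366 × 10.0 × 0.2327) = √851.7 = 29.18 m/s.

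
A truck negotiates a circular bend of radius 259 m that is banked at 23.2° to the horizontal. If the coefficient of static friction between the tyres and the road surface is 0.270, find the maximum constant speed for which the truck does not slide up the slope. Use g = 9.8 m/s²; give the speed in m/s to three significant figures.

44.8 m/s

At the maximum speed, friction acts down the slope at its limiting value f = μN. Radially (horizontal, toward centre): N sinθ + μN cosθ = mv²/r. Vertically: N cosθ − μN sinθ = mg.
Dividing: v² = r g (sinθ + μcosθ)/(cosθ − μsinθ).
sinθ + μcosθ = 0.3939 + 0.270×0.9191 = 0.6421; cosθ − μsinθ = 0.9191 − 0.270×0.3939 = 0.8128.
v² = 259 × 9.8 × 0.6421/0.8128 = 2005 m²/s², so v = 44.78 m/s.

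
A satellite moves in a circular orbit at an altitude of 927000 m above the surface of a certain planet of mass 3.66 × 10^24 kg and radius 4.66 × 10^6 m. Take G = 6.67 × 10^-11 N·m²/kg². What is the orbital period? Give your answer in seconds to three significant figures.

r = R + h = 4.66 × 10^6 + 927000 = 5.587 × 10^6 m. Gravity provides the centripetal force: G M m / r² = m v² / r ⇒ v = √(GM/r) = 6610 m/s.
T = 2πr/v = 2π × 5.587 × 10^6 / 6610 = 5311 s.

5310 s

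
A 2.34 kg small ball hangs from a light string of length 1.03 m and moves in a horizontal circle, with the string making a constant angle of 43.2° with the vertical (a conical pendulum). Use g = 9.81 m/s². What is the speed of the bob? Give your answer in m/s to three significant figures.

The radius of the circle is r = L sinθ = 1.03 × sin 43.2° = 0.7051 m.
Horizontally T sinθ = mv²/r and vertically T cosθ = mg, so tanθ = v²/(rg).
v = √(r g tanθ) = √(0.7051 × 9.81 × 0.9391) = √6.495 = 2.549 m/s.

2.55 m/s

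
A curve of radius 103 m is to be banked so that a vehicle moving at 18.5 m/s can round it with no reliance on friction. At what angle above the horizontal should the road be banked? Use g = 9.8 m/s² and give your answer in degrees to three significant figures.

For a frictionless banked turn: horizontally N sinθ = mv²/r and vertically N cosθ = mg.
Dividing: tanθ = v²/(r g) = (18.5)²/(103 × 9.8) = 342.2/1009 = 0.3391.
θ = arctan(0.3391) = 18.73°.

18.7°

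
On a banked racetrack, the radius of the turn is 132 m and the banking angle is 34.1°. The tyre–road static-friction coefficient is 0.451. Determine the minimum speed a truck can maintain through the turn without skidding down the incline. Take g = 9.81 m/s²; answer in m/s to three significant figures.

At the minimum speed, friction acts up the slope at its limiting value f = μN. Radially (horizontal, toward centre): N sinθ − μN cosθ = mv²/r. Vertically: N cosθ + μN sinθ = mg.
Dividing: v² = r g (sinθ − μcosθ)/(cosθ + μsinθ).
sinθ − μcosθ = 0.5606 − 0.451×0.8281 = 0.1872; cosθ + μsinθ = 0.8281 + 0.451×0.5606 = 1.081.
v² = 132 × 9.81 × 0.1872/1.081 = 224.2 m²/s², so v = 14.97 m/s.

15.0 m/s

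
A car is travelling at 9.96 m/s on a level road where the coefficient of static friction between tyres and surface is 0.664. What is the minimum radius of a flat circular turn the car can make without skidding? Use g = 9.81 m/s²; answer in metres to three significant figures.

15.2 m

At the limit, μ_s m g = m v²/r, so r_min = v²/(μ_s g) = (9.96)²/(0.664 × 9.81) = 99.20/6.514 = 15.23 m.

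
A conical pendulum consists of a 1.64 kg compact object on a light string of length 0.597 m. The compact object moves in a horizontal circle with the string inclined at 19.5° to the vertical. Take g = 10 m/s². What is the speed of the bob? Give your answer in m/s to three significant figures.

The radius of the circle is r = L sinθ = 0.597 × sin 19.5° = 0.1993 m.
Horizontally T sinθ = mv²/r and vertically T cosθ = mg, so tanθ = v²/(rg).
v = √(r g tanθ) = √(0.1993 × 10.0 × 0.3541) = √0.7057 = 0.8401 m/s.

0.840 m/s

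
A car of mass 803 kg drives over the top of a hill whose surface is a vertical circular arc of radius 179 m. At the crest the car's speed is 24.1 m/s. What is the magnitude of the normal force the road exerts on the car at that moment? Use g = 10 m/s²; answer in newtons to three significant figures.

At the crest the centripetal acceleration points downward (toward the centre of the arc), so mg − N = mv²/r.
N = m(g − v²/r) = 803 × (10.0 − (24.1)²/179) = 803 × (10.0 − 3.245) = 803 × 6.755 = 5424 N.

5420 N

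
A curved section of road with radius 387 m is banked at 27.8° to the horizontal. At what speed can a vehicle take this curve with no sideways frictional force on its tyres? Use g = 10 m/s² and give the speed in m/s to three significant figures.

On a frictionless banked curve, N sinθ = mv²/r and N cosθ = mg, so tanθ = v²/(rg).
v = √(r g tanθ) = √(387 × 10.0 × tan 27.8°) = √(387 × 10.0 × 0.5272) = √2040 = 45.17 m/s.

45.2 m/s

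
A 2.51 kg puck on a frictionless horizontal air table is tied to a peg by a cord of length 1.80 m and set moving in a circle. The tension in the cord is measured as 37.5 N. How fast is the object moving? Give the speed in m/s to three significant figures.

5.19 m/s

T = m v²/r ⇒ v = √(T r / m) = √(37.5 × 1.80 / 2.51) = √26.89 = 5.186 m/s.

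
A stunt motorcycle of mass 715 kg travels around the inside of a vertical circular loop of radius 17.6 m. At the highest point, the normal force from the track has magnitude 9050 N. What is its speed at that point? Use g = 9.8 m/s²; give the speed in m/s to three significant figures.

19.9 m/s

At the top, N + mg = mv²/r, so v = √(r(N/m + g)) = √(17.6 × (9050/715 + 9.8)) = √(17.6 × 22.46) = √395.2 = 19.88 m/s.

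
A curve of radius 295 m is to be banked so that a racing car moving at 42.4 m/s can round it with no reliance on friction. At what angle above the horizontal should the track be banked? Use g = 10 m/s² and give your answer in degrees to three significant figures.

31.4°

For a frictionless banked turn: horizontally N sinθ = mv²/r and vertically N cosθ = mg.
Dividing: tanθ = v²/(r g) = (42.4)²/(295 × 10.0) = 1798/2950 = 0.6094.
θ = arctan(0.6094) = 31.36°.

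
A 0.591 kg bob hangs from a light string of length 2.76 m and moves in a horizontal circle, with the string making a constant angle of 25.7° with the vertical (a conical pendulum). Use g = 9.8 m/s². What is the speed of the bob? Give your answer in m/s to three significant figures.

2.38 m/s

The radius of the circle is r = L sinθ = 2.76 × sin 25.7° = 1.197 m.
Horizontally T sinθ = mv²/r and vertically T cosθ = mg, so tanθ = v²/(rg).
v = √(r g tanθ) = √(1.197 × 9.8 × 0.4813) = √5.645 = 2.376 m/s.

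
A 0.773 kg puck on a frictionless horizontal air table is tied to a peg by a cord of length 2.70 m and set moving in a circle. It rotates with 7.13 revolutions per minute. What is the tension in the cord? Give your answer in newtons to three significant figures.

ω = 7.13 rev/min × 2π/60 = 0.7467 rad/s, so v = ωr = 0.7467 × 2.70 = 2.016 m/s.
The tension is the only horizontal force, so it supplies the full centripetal force: T = m v²/r = 0.773 × (2.016)²/2.70 = 0.773 × 4.064/2.70 = 1.164 N.

1.16 N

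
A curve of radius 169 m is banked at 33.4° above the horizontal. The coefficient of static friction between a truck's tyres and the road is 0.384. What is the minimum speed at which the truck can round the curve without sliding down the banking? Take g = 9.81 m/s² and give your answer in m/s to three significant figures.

At the minimum speed, friction acts up the slope at its limiting value f = μN. Radially (horizontal, toward centre): N sinθ − μN cosθ = mv²/r. Vertically: N cosθ + μN sinθ = mg.
Dividing: v² = r g (sinθ − μcosθ)/(cosθ + μsinθ).
sinθ − μcosθ = 0.5505 − 0.384×0.8348 = 0.2299; cosθ + μsinθ = 0.8348 + 0.384×0.5505 = 1.046.
v² = 169 × 9.81 × 0.2299/1.046 = 364.3 m²/s², so v = 19.09 m/s.

19.1 m/s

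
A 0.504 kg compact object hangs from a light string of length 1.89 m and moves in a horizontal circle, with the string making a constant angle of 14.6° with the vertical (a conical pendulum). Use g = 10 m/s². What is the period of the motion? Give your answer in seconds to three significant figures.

2.69 s

r = L sinθ = 0.4764 m. From T sinθ = mω²r and T cosθ = mg: tanθ = ω²r/g, so ω² = g tanθ / r = g/(L cosθ).
ω = √(g/(L cosθ)) = √(10.0/(1.89 × 0.9677)) = √5.468 = 2.338 rad/s.
Period = 2π/ω = 2.687 s.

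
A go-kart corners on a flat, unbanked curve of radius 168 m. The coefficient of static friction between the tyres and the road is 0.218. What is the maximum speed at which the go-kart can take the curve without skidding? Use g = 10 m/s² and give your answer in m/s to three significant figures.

19.1 m/s

Friction provides the centripetal force on a flat curve. At maximum speed it is at its limiting value: μ_s m g = m v²/r.
Mass cancels: v_max = √(μ_s g r) = √(0.218 × 10.0 × 168) = √366.2 = 19.14 m/s.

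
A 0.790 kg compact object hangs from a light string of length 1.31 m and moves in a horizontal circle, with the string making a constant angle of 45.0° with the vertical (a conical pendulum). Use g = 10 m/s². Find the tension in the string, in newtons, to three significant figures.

Vertically the bob has no acceleration, so T cosθ = mg.
T = mg/cosθ = 0.790 × 10.0 / cos 45.0° = 7.900/0.7071 = 11.17 N.

11.2 N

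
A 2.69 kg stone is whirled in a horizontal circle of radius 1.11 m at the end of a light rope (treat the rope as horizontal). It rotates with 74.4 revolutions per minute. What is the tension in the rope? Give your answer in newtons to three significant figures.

ω = 74.4 rev/min × 2π/60 = 7.791 rad/s, so v = ωr = 7.791 × 1.11 = 8.648 m/s.
The tension is the only horizontal force, so it supplies the full centripetal force: T = m v²/r = 2.69 × (8.648)²/1.11 = 2.69 × 74.79/1.11 = 181.3 N.

181 N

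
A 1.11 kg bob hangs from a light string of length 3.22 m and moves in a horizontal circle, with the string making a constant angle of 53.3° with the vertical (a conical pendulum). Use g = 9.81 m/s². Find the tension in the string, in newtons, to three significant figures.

Vertically the bob has no acceleration, so T cosθ = mg.
T = mg/cosθ = 1.11 × 9.81 / cos 53.3° = 10.89/0.5976 = 18.22 N.

18.2 N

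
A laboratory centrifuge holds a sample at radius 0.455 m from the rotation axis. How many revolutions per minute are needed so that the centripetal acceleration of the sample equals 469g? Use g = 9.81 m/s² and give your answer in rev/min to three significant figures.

960 rev/min

Require ω²r = 469g, so ω = √(469 × 9.81/0.455) = 100.6 rad/s.
In rev/min: ω × 60/(2π) = 100.6 × 60/(2π) = 960.3 rev/min.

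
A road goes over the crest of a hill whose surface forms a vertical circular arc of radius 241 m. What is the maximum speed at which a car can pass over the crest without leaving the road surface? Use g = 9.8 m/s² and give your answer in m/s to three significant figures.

48.6 m/s

At the crest the centre of the circle is below the car, so the net downward (centripetal) force is mg − N = mv²/r.
The car leaves the road when N → 0, giving v_max = √(g r) = √(9.8 × 241) = 48.60 m/s.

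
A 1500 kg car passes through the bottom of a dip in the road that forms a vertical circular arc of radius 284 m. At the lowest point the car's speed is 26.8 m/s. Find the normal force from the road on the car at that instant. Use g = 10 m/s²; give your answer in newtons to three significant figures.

18800 N

At the lowest point, N points up (toward the centre) and the weight mg points down (away from the centre), so the net inward force is N − mg = mv²/r.
N = m(v²/r + g) = 1500 × ((26.8)²/284 + 10.0) = 1500 × (2.529 + 10.0) = 1500 × 12.53 = 18790 N.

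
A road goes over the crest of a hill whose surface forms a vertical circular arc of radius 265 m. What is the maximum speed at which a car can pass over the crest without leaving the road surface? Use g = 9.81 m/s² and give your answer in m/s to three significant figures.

At the crest the centre of the circle is below the car, so the net downward (centripetal) force is mg − N = mv²/r.
The car leaves the road when N → 0, giving v_max = √(g r) = √(9.81 × 265) = 50.99 m/s.

51.0 m/s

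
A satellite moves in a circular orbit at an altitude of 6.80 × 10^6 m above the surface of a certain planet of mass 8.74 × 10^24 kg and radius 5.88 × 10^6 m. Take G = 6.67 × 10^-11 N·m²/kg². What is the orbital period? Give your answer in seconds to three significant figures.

11800 s

r = R + h = 5.88 × 10^6 + 6.80 × 10^6 = 1.268 × 10^7 m. Gravity provides the centripetal force: G M m / r² = m v² / r ⇒ v = √(GM/r) = 6780 m/s.
T = 2πr/v = 2π × 1.268 × 10^7 / 6780 = 11750 s.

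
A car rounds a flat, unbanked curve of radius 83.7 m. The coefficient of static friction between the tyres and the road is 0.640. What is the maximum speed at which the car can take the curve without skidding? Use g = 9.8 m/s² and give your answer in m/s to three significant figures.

The only inward force on a level bend is static friction, so at the limit f_s = μ_s N = μ_s m g = m v²/r.
Mass cancels: v_max = √(μ_s g r) = √(0.640 × 9.8 × 83.7) = √525.0 = 22.91 m/s.

22.9 m/s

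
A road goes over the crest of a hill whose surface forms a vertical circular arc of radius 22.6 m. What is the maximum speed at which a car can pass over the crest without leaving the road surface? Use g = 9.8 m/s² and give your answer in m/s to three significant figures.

14.9 m/s

At the crest the centre of the circle is below the car, so the net downward (centripetal) force is mg − N = mv²/r.
The car leaves the road when N → 0, giving v_max = √(g r) = √(9.8 × 22.6) = 14.88 m/s.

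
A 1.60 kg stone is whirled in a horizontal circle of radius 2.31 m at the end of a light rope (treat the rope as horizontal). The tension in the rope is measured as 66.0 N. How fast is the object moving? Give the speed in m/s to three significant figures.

9.76 m/s

T = m v²/r ⇒ v = √(T r / m) = √(66.0 × 2.31 / 1.60) = √95.29 = 9.762 m/s.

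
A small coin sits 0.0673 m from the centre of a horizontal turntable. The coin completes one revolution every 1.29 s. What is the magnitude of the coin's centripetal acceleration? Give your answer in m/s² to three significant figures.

v = 2πr/T = 2π × 0.0673/1.29 = 0.3278 m/s.
a_c = v²/r = (0.3278)²/0.0673 = 0.1075/0.0673 = 1.597 m/s².

1.60 m/s²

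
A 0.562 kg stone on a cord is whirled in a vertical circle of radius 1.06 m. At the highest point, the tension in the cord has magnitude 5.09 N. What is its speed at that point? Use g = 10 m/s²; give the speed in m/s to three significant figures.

4.49 m/s

At the top, T + mg = mv²/r, so v = √(r(T/m + g)) = √(1.06 × (5.09/0.562 + 10.0)) = √(1.06 × 19.06) = √20.20 = 4.494 m/s.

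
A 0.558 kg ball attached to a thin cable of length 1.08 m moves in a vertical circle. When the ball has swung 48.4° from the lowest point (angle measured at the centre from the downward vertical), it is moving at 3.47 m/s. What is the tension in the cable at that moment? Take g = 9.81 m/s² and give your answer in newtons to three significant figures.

9.86 N

Take the radial direction toward the centre of the circle as positive. The component of the weight along the string toward the centre is −mg cos φ (φ measured from the bottom), so Newton's second law along the string gives T − mg cos φ = m v²/r.
cos 48.4° = 0.6639, so T = m(v²/r + g cos φ) = 0.558 × ((3.47)²/1.08 + 9.81 × 0.6639) = 0.558 × (11.15 + (6.513)) = 0.558 × 17.66 = 9.855 N.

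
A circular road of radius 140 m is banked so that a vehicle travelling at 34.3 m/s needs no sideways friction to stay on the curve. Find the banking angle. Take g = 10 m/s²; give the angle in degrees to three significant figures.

For a frictionless banked turn: horizontally N sinθ = mv²/r and vertically N cosθ = mg.
Dividing: tanθ = v²/(r g) = (34.3)²/(140 × 10.0) = 1176/1400 = 0.8403.
θ = arctan(0.8403) = 40.04°.

40.0°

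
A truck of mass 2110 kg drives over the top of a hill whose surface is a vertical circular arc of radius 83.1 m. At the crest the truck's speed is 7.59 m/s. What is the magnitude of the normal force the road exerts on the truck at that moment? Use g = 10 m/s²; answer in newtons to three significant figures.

19600 N

At the crest the centripetal acceleration points downward (toward the centre of the arc), so mg − N = mv²/r.
N = m(g − v²/r) = 2110 × (10.0 − (7.59)²/83.1) = 2110 × (10.0 − 0.6932) = 2110 × 9.307 = 19640 N.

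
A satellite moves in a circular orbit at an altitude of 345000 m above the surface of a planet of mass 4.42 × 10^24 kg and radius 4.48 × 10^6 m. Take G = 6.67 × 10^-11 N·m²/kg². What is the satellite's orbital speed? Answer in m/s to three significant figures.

Orbital radius r = R + h = 4.48 × 10^6 + 345000 = 4.825 × 10^6 m.
Gravity supplies the centripetal force: G M m / r² = m v² / r, so v = √(GM/r).
v = √(6.67 × 10^-11 × 4.42 × 10^24 / 4.825 × 10^6) = √(6.110 × 10^7) = 7817 m/s.

7820 m/s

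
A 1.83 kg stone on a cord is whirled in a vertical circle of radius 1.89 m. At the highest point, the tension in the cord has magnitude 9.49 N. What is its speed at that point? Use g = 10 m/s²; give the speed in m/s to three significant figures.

5.36 m/s

At the top, T + mg = mv²/r, so v = √(r(T/m + g)) = √(1.89 × (9.49/1.83 + 10.0)) = √(1.89 × 15.19) = √28.70 = 5.357 m/s.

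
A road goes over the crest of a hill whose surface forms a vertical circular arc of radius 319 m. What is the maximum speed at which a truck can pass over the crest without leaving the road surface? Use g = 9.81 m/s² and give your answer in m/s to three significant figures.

55.9 m/s

At the crest the centre of the circle is below the truck, so the net downward (centripetal) force is mg − N = mv²/r.
The truck leaves the road when N → 0, giving v_max = √(g r) = √(9.81 × 319) = 55.94 m/s.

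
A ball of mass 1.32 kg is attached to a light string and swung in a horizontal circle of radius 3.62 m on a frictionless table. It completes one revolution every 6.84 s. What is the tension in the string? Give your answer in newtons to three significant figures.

v = 2πr/T = 2π × 3.62/6.84 = 3.325 m/s.
The tension is the only horizontal force, so it supplies the full centripetal force: T = m v²/r = 1.32 × (3.325)²/3.62 = 1.32 × 11.06/3.62 = 4.032 N.

4.03 N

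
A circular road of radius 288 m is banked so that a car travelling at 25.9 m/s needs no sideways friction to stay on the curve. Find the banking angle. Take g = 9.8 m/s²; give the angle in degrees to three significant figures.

For a frictionless banked turn: horizontally N sinθ = mv²/r and vertically N cosθ = mg.
Dividing: tanθ = v²/(r g) = (25.9)²/(288 × 9.8) = 670.8/2822 = 0.2377.
θ = arctan(0.2377) = 13.37°.

13.4°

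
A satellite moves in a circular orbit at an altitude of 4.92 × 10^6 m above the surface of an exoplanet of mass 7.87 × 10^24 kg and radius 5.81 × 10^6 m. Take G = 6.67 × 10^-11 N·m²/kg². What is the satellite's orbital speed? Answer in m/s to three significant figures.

6990 m/s

Orbital radius r = R + h = 5.81 × 10^6 + 4.92 × 10^6 = 1.073 × 10^7 m.
Gravity supplies the centripetal force: G M m / r² = m v² / r, so v = √(GM/r).
v = √(6.67 × 10^-11 × 7.87 × 10^24 / 1.073 × 10^7) = √(4.892 × 10^7) = 6994 m/s.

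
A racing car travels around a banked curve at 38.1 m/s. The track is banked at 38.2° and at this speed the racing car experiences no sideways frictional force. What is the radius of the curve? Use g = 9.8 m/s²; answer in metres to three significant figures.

188 m

Frictionless banking: tanθ = v²/(rg), so r = v²/(g tanθ).
r = (38.1)²/(9.8 × tan 38.2°) = 1452/(9.8 × 0.7869) = 1452/7.712 = 188.2 m.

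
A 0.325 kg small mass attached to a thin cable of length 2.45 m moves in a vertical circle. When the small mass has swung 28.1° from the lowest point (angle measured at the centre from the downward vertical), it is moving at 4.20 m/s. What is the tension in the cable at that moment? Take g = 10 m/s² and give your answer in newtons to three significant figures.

5.21 N

Take the radial direction toward the centre of the circle as positive. The component of the weight along the string toward the centre is −mg cos φ (φ measured from the bottom), so Newton's second law along the string gives T − mg cos φ = m v²/r.
cos 28.1° = 0.8821, so T = m(v²/r + g cos φ) = 0.325 × ((4.20)²/2.45 + 10.0 × 0.8821) = 0.325 × (7.200 + (8.821)) = 0.325 × 16.02 = 5.207 N.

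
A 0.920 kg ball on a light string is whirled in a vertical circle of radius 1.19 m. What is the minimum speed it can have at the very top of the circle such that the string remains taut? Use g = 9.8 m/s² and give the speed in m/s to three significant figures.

At the top, both weight mg and T point toward the centre: T + mg = mv²/r.
At minimum speed T → 0, so mg = mv_min²/r ⇒ v_min = √(g r) = √(9.8 × 1.19) = 3.415 m/s.

3.41 m/s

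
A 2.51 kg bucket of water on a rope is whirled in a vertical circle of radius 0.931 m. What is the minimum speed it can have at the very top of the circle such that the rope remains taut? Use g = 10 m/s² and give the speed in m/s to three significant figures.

At the highest point the centre is directly below, so both the weight and T act inward: T + mg = mv²/r.
At minimum speed T → 0, so mg = mv_min²/r ⇒ v_min = √(g r) = √(10.0 × 0.931) = 3.051 m/s.

3.05 m/s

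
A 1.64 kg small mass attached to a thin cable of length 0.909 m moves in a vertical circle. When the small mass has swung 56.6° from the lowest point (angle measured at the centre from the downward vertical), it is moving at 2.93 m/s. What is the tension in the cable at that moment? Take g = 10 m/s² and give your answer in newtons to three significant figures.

24.5 N

Take the radial direction toward the centre of the circle as positive. The component of the weight along the string toward the centre is −mg cos φ (φ measured from the bottom), so Newton's second law along the string gives T − mg cos φ = m v²/r.
cos 56.6° = 0.5505, so T = m(v²/r + g cos φ) = 1.64 × ((2.93)²/0.909 + 10.0 × 0.5505) = 1.64 × (9.444 + (5.505)) = 1.64 × 14.95 = 24.52 N.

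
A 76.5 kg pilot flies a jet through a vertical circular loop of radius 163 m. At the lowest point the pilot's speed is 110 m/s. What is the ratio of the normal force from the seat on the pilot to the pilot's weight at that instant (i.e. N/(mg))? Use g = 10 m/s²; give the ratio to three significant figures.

8.42

At the bottom, N − mg = mv²/r, so N = m(v²/r + g) and N/(mg) = v²/(rg) + 1 = (110)²/(163 × 10.0) + 1 = 7.423 + 1 = 8.423.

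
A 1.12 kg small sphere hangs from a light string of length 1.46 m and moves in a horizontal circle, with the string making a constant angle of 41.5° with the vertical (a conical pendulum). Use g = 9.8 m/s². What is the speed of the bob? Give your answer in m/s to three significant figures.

2.90 m/s

The radius of the circle is r = L sinθ = 1.46 × sin 41.5° = 0.9674 m.
Horizontally T sinθ = mv²/r and vertically T cosθ = mg, so tanθ = v²/(rg).
v = √(r g tanθ) = √(0.9674 × 9.8 × 0.8847) = √8.388 = 2.896 m/s.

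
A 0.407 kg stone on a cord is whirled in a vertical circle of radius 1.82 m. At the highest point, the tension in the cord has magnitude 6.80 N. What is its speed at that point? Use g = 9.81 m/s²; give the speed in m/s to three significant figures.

6.95 m/s

At the top, T + mg = mv²/r, so v = √(r(T/m + g)) = √(1.82 × (6.80/0.407 + 9.81)) = √(1.82 × 26.52) = √48.26 = 6.947 m/s.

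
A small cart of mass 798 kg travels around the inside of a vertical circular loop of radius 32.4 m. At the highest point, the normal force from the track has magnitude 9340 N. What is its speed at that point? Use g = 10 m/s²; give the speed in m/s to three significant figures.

26.5 m/s

At the top, N + mg = mv²/r, so v = √(r(N/m + g)) = √(32.4 × (9340/798 + 10.0)) = √(32.4 × 21.70) = √703.2 = 26.52 m/s.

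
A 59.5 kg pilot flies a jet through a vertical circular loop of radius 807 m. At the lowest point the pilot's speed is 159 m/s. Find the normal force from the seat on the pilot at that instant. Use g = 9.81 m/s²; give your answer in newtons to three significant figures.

At the lowest point, N points up (toward the centre) and the weight mg points down (away from the centre), so the net inward force is N − mg = mv²/r.
N = m(v²/r + g) = 59.5 × ((159)²/807 + 9.81) = 59.5 × (31.33 + 9.81) = 59.5 × 41.14 = 2448 N.

2450 N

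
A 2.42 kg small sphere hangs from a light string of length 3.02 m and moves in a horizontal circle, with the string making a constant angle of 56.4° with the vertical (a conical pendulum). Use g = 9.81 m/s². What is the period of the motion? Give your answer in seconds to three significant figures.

2.59 s

r = L sinθ = 2.515 m. From T sinθ = mω²r and T cosθ = mg: tanθ = ω²r/g, so ω² = g tanθ / r = g/(L cosθ).
ω = √(g/(L cosθ)) = √(9.81/(3.02 × 0.5534)) = √5.870 = 2.423 rad/s.
Period = 2π/ω = 2.593 s.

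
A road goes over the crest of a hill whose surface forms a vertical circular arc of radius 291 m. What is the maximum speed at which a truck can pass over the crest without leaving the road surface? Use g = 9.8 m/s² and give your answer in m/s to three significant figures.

At the crest the centre of the circle is below the truck, so the net downward (centripetal) force is mg − N = mv²/r.
The truck leaves the road when N → 0, giving v_max = √(g r) = √(9.8 × 291) = 53.40 m/s.

53.4 m/s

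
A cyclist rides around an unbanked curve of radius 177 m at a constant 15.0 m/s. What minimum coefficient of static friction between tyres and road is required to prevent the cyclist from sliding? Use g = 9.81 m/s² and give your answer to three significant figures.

0.130

Friction provides the centripetal force: μ_s m g = m v²/r, so μ_s = v²/(g r) = (15.00)²/(9.81 × 177) = 225.0/1736 = 0.1296.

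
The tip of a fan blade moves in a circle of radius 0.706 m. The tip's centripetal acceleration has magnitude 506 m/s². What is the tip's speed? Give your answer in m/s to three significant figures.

18.9 m/s

a_c = v²/r ⇒ v = √(a_c · r) = √(506 × 0.706) = √357.2 = 18.90 m/s.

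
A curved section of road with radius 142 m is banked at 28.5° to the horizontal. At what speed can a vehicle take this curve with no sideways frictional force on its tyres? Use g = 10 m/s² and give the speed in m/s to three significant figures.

27.8 m/s

On a frictionless banked curve, N sinθ = mv²/r and N cosθ = mg, so tanθ = v²/(rg).
v = √(r g tanθ) = √(142 × 10.0 × tan 28.5°) = √(142 × 10.0 × 0.5430) = √771.0 = 27.77 m/s.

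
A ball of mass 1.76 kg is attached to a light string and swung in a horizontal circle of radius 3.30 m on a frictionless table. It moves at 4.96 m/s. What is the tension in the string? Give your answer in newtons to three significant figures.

The tension is the only horizontal force, so it supplies the full centripetal force: T = m v²/r = 1.76 × (4.960)²/3.30 = 1.76 × 24.60/3.30 = 13.12 N.

13.1 N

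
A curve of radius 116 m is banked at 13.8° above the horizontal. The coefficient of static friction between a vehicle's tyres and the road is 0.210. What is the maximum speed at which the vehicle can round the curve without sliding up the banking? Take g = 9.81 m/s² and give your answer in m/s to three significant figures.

At the maximum speed, friction acts down the slope at its limiting value f = μN. Radially (horizontal, toward centre): N sinθ + μN cosθ = mv²/r. Vertically: N cosθ − μN sinθ = mg.
Dividing: v² = r g (sinθ + μcosθ)/(cosθ − μsinθ).
sinθ + μcosθ = 0.2385 + 0.210×0.9711 = 0.4425; cosθ − μsinθ = 0.9711 − 0.210×0.2385 = 0.9210.
v² = 116 × 9.81 × 0.4425/0.9210 = 546.7 m²/s², so v = 23.38 m/s.

23.4 m/s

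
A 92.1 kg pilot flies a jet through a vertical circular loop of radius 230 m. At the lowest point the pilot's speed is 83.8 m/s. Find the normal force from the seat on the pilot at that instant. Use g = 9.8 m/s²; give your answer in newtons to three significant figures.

At the lowest point, N points up (toward the centre) and the weight mg points down (away from the centre), so the net inward force is N − mg = mv²/r.
N = m(v²/r + g) = 92.1 × ((83.8)²/230 + 9.8) = 92.1 × (30.53 + 9.8) = 92.1 × 40.33 = 3715 N.

3710 N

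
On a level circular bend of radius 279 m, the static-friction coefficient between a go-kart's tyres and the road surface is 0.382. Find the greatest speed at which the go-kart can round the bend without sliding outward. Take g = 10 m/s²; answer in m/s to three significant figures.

On a flat curve, static friction is the only horizontal force, so it must supply the full centripetal force: μ_s m g = m v²/r.
Mass cancels: v_max = √(μ_s g r) = √(0.382 × 10.0 × 279) = √1066 = 32.65 m/s.

32.6 m/s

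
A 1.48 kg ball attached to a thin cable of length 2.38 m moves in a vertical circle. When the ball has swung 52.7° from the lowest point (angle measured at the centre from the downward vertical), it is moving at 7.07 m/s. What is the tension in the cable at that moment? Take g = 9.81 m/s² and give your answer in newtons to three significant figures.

39.9 N

Take the radial direction toward the centre of the circle as positive. The component of the weight along the string toward the centre is −mg cos φ (φ measured from the bottom), so Newton's second law along the string gives T − mg cos φ = m v²/r.
cos 52.7° = 0.6060, so T = m(v²/r + g cos φ) = 1.48 × ((7.07)²/2.38 + 9.81 × 0.6060) = 1.48 × (21.00 + (5.945)) = 1.48 × 26.95 = 39.88 N.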